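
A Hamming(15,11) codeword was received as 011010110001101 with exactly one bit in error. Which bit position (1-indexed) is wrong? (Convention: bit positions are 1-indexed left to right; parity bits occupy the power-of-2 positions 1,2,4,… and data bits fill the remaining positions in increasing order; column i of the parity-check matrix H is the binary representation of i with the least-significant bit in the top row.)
Syndrome s = H · r^T (mod 2), r = 011010110001101:
  s[0] = (101010101010101)·(011010110001101) mod 2 = 0+0+1+0+1+0+1+0+0+0+0+0+1+0+1 mod 2 = 1
  s[1] = (011001100110011)·(011010110001101) mod 2 = 0+1+1+0+0+0+1+0+0+0+0+0+0+0+1 mod 2 = 0
  s[2] = (000111100001111)·(011010110001101) mod 2 = 0+0+0+0+1+0+1+0+0+0+0+1+1+0+1 mod 2 = 1
  s[3] = (000000011111111)·(011010110001101) mod 2 = 0+0+0+0+0+0+0+1+0+0+0+1+1+0+1 mod 2 = 0
Syndrome = 1010
Column i of H is the binary representation of i, so the syndrome is the binary index of the flipped bit.
Read s = 1010 with s[0] as LSB: 1·2^0 + 0·2^1 + 1·2^2 + 0·2^3 = 5.
Error is at bit position 5.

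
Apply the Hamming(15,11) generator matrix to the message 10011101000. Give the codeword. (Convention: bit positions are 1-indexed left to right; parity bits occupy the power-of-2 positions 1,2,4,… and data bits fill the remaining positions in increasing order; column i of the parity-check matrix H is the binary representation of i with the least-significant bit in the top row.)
Codeword c = d · G (mod 2), d = 10011101000:
  c[0] = d·G[:,0] = (10011101000)·(11011010101) mod 2 = 1+0+0+1+1+0+0+0+0+0+0 mod 2 = 1
  c[1] = d·G[:,1] = (10011101000)·(10110110011) mod 2 = 1+0+0+1+0+1+0+0+0+0+0 mod 2 = 1
  c[2] = d·G[:,2] = (10011101000)·(10000000000) mod 2 = 1+0+0+0+0+0+0+0+0+0+0 mod 2 = 1
  c[3] = d·G[:,3] = (10011101000)·(01110001111) mod 2 = 0+0+0+1+0+0+0+1+0+0+0 mod 2 = 0
  c[4] = d·G[:,4] = (10011101000)·(01000000000) mod 2 = 0+0+0+0+0+0+0+0+0+0+0 mod 2 = 0
  c[5] = d·G[:,5] = (10011101000)·(00100000000) mod 2 = 0+0+0+0+0+0+0+0+0+0+0 mod 2 = 0
  c[6] = d·G[:,6] = (10011101000)·(00010000000) mod 2 = 0+0+0+1+0+0+0+0+0+0+0 mod 2 = 1
  c[7] = d·G[:,7] = (10011101000)·(00001111111) mod 2 = 0+0+0+0+1+1+0+1+0+0+0 mod 2 = 1
  c[8] = d·G[:,8] = (10011101000)·(00001000000) mod 2 = 0+0+0+0+1+0+0+0+0+0+0 mod 2 = 1
  c[9] = d·G[:,9] = (10011101000)·(00000100000) mod 2 = 0+0+0+0+0+1+0+0+0+0+0 mod 2 = 1
  c[10] = d·G[:,10] = (10011101000)·(00000010000) mod 2 = 0+0+0+0+0+0+0+0+0+0+0 mod 2 = 0
  c[11] = d·G[:,11] = (10011101000)·(00000001000) mod 2 = 0+0+0+0+0+0+0+1+0+0+0 mod 2 = 1
  c[12] = d·G[:,12] = (10011101000)·(00000000100) mod 2 = 0+0+0+0+0+0+0+0+0+0+0 mod 2 = 0
  c[13] = d·G[:,13] = (10011101000)·(00000000010) mod 2 = 0+0+0+0+0+0+0+0+0+0+0 mod 2 = 0
  c[14] = d·G[:,14] = (10011101000)·(00000000001) mod 2 = 0+0+0+0+0+0+0+0+0+0+0 mod 2 = 0
Codeword = 111000111101000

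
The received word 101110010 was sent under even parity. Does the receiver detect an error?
Sum of received bits: 1+0+1+1+1+0+0+1+0 = 5; 5 mod 2 = 1. Result is 1 ≠ 0 → error detected.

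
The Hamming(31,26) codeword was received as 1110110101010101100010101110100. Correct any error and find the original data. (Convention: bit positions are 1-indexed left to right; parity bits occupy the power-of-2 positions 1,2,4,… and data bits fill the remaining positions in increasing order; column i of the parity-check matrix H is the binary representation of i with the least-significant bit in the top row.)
Syndrome s = H · r^T (mod 2), r = 1110110101010101100010101110100:
  s[0] = (1010101010101010101010101010101)·(1110110101010101100010101110100) mod 2 = 1+0+1+0+1+0+0+0+0+0+0+0+0+0+0+0+1+0+0+0+1+0+1+0+1+0+1+0+1+0+0 mod 2 = 1
  s[1] = (0110011001100110011001100110011)·(1110110101010101100010101110100) mod 2 = 0+1+1+0+0+1+0+0+0+1+0+0+0+1+0+0+0+0+0+0+0+0+1+0+0+1+1+0+0+0+0 mod 2 = 0
  s[2] = (0001111000011110000111100001111)·(1110110101010101100010101110100) mod 2 = 0+0+0+0+1+1+0+0+0+0+0+1+0+1+0+0+0+0+0+0+1+0+1+0+0+0+0+0+1+0+0 mod 2 = 1
  s[3] = (0000000111111110000000011111111)·(1110110101010101100010101110100) mod 2 = 0+0+0+0+0+0+0+1+0+1+0+1+0+1+0+0+0+0+0+0+0+0+0+0+1+1+1+0+1+0+0 mod 2 = 0
  s[4] = (0000000000000001111111111111111)·(1110110101010101100010101110100) mod 2 = 0+0+0+0+0+0+0+0+0+0+0+0+0+0+0+1+1+0+0+0+1+0+1+0+1+1+1+0+1+0+0 mod 2 = 0
Syndrome = 10100
Column 5 of H equals this syndrome → error at bit 5 (1-indexed).
Flip bit 5: 1110110101010101100010101110100 → 1110010101010101100010101110100
Extract data bits at positions {3,5,6,7,9,10,11,12,13,14,15,17,18,19,20,21,22,23,24,25,26,27,28,29,30,31}: 10100101010100010101110100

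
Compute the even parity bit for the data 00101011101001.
Sum of data bits: 0+0+1+0+1+0+1+1+1+0+1+0+0+1 = 7.
7 mod 2 = 1, so parity bit = 1.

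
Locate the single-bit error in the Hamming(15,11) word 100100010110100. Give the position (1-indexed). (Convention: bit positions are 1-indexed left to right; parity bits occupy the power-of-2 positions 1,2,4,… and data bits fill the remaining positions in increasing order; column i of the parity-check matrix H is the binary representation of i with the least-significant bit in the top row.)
Syndrome s = H · r^T (mod 2), r = 100100010110100:
  s[0] = (101010101010101)·(100100010110100) mod 2 = 1+0+0+0+0+0+0+0+0+0+1+0+1+0+0 mod 2 = 1
  s[1] = (011001100110011)·(100100010110100) mod 2 = 0+0+0+0+0+0+0+0+0+1+1+0+0+0+0 mod 2 = 0
  s[2] = (000111100001111)·(100100010110100) mod 2 = 0+0+0+1+0+0+0+0+0+0+0+0+1+0+0 mod 2 = 0
  s[3] = (000000011111111)·(100100010110100) mod 2 = 0+0+0+0+0+0+0+1+0+1+1+0+1+0+0 mod 2 = 0
Syndrome = 1000
Column i of H is the binary representation of i, so the syndrome is the binary index of the flipped bit.
Read s = 1000 with s[0] as LSB: 1·2^0 + 0·2^1 + 0·2^2 + 0·2^3 = 1.
Error is at bit position 1.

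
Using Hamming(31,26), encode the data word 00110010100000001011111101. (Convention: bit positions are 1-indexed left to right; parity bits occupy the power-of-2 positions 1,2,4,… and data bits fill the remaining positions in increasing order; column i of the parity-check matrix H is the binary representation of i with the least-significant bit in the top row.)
Codeword c = d · G (mod 2), d = 00110010100000001011111101:
  c[0] = d·G[:,0] = (00110010100000001011111101)·(11011010101101010101010101) mod 2 = 0+0+0+1+0+0+1+0+1+0+0+0+0+0+0+0+0+0+0+1+0+1+0+1+0+1 mod 2 = 1
  c[1] = d·G[:,1] = (00110010100000001011111101)·(10110110011011001100110011) mod 2 = 0+0+1+1+0+0+1+0+0+0+0+0+0+0+0+0+1+0+0+0+1+1+0+0+0+1 mod 2 = 1
  c[2] = d·G[:,2] = (00110010100000001011111101)·(10000000000000000000000000) mod 2 = 0+0+0+0+0+0+0+0+0+0+0+0+0+0+0+0+0+0+0+0+0+0+0+0+0+0 mod 2 = 0
  c[3] = d·G[:,3] = (00110010100000001011111101)·(01110001111000111100001111) mod 2 = 0+0+1+1+0+0+0+0+1+0+0+0+0+0+0+0+1+0+0+0+0+0+1+1+0+1 mod 2 = 1
  c[4] = d·G[:,4] = (00110010100000001011111101)·(01000000000000000000000000) mod 2 = 0+0+0+0+0+0+0+0+0+0+0+0+0+0+0+0+0+0+0+0+0+0+0+0+0+0 mod 2 = 0
  c[5] = d·G[:,5] = (00110010100000001011111101)·(00100000000000000000000000) mod 2 = 0+0+1+0+0+0+0+0+0+0+0+0+0+0+0+0+0+0+0+0+0+0+0+0+0+0 mod 2 = 1
  c[6] = d·G[:,6] = (00110010100000001011111101)·(00010000000000000000000000) mod 2 = 0+0+0+1+0+0+0+0+0+0+0+0+0+0+0+0+0+0+0+0+0+0+0+0+0+0 mod 2 = 1
  c[7] = d·G[:,7] = (00110010100000001011111101)·(00001111111000000011111111) mod 2 = 0+0+0+0+0+0+1+0+1+0+0+0+0+0+0+0+0+0+1+1+1+1+1+1+0+1 mod 2 = 1
  c[8] = d·G[:,8] = (00110010100000001011111101)·(00001000000000000000000000) mod 2 = 0+0+0+0+0+0+0+0+0+0+0+0+0+0+0+0+0+0+0+0+0+0+0+0+0+0 mod 2 = 0
  c[9] = d·G[:,9] = (00110010100000001011111101)·(00000100000000000000000000) mod 2 = 0+0+0+0+0+0+0+0+0+0+0+0+0+0+0+0+0+0+0+0+0+0+0+0+0+0 mod 2 = 0
  c[10] = d·G[:,10] = (00110010100000001011111101)·(00000010000000000000000000) mod 2 = 0+0+0+0+0+0+1+0+0+0+0+0+0+0+0+0+0+0+0+0+0+0+0+0+0+0 mod 2 = 1
  c[11] = d·G[:,11] = (00110010100000001011111101)·(00000001000000000000000000) mod 2 = 0+0+0+0+0+0+0+0+0+0+0+0+0+0+0+0+0+0+0+0+0+0+0+0+0+0 mod 2 = 0
  c[12] = d·G[:,12] = (00110010100000001011111101)·(00000000100000000000000000) mod 2 = 0+0+0+0+0+0+0+0+1+0+0+0+0+0+0+0+0+0+0+0+0+0+0+0+0+0 mod 2 = 1
  c[13] = d·G[:,13] = (00110010100000001011111101)·(00000000010000000000000000) mod 2 = 0+0+0+0+0+0+0+0+0+0+0+0+0+0+0+0+0+0+0+0+0+0+0+0+0+0 mod 2 = 0
  c[14] = d·G[:,14] = (00110010100000001011111101)·(00000000001000000000000000) mod 2 = 0+0+0+0+0+0+0+0+0+0+0+0+0+0+0+0+0+0+0+0+0+0+0+0+0+0 mod 2 = 0
  c[15] = d·G[:,15] = (00110010100000001011111101)·(00000000000111111111111111) mod 2 = 0+0+0+0+0+0+0+0+0+0+0+0+0+0+0+0+1+0+1+1+1+1+1+1+0+1 mod 2 = 0
  c[16] = d·G[:,16] = (00110010100000001011111101)·(00000000000100000000000000) mod 2 = 0+0+0+0+0+0+0+0+0+0+0+0+0+0+0+0+0+0+0+0+0+0+0+0+0+0 mod 2 = 0
  c[17] = d·G[:,17] = (00110010100000001011111101)·(00000000000010000000000000) mod 2 = 0+0+0+0+0+0+0+0+0+0+0+0+0+0+0+0+0+0+0+0+0+0+0+0+0+0 mod 2 = 0
  c[18] = d·G[:,18] = (00110010100000001011111101)·(00000000000001000000000000) mod 2 = 0+0+0+0+0+0+0+0+0+0+0+0+0+0+0+0+0+0+0+0+0+0+0+0+0+0 mod 2 = 0
  c[19] = d·G[:,19] = (00110010100000001011111101)·(00000000000000100000000000) mod 2 = 0+0+0+0+0+0+0+0+0+0+0+0+0+0+0+0+0+0+0+0+0+0+0+0+0+0 mod 2 = 0
  c[20] = d·G[:,20] = (00110010100000001011111101)·(00000000000000010000000000) mod 2 = 0+0+0+0+0+0+0+0+0+0+0+0+0+0+0+0+0+0+0+0+0+0+0+0+0+0 mod 2 = 0
  c[21] = d·G[:,21] = (00110010100000001011111101)·(00000000000000001000000000) mod 2 = 0+0+0+0+0+0+0+0+0+0+0+0+0+0+0+0+1+0+0+0+0+0+0+0+0+0 mod 2 = 1
  c[22] = d·G[:,22] = (00110010100000001011111101)·(00000000000000000100000000) mod 2 = 0+0+0+0+0+0+0+0+0+0+0+0+0+0+0+0+0+0+0+0+0+0+0+0+0+0 mod 2 = 0
  c[23] = d·G[:,23] = (00110010100000001011111101)·(00000000000000000010000000) mod 2 = 0+0+0+0+0+0+0+0+0+0+0+0+0+0+0+0+0+0+1+0+0+0+0+0+0+0 mod 2 = 1
  c[24] = d·G[:,24] = (00110010100000001011111101)·(00000000000000000001000000) mod 2 = 0+0+0+0+0+0+0+0+0+0+0+0+0+0+0+0+0+0+0+1+0+0+0+0+0+0 mod 2 = 1
  c[25] = d·G[:,25] = (00110010100000001011111101)·(00000000000000000000100000) mod 2 = 0+0+0+0+0+0+0+0+0+0+0+0+0+0+0+0+0+0+0+0+1+0+0+0+0+0 mod 2 = 1
  c[26] = d·G[:,26] = (00110010100000001011111101)·(00000000000000000000010000) mod 2 = 0+0+0+0+0+0+0+0+0+0+0+0+0+0+0+0+0+0+0+0+0+1+0+0+0+0 mod 2 = 1
  c[27] = d·G[:,27] = (00110010100000001011111101)·(00000000000000000000001000) mod 2 = 0+0+0+0+0+0+0+0+0+0+0+0+0+0+0+0+0+0+0+0+0+0+1+0+0+0 mod 2 = 1
  c[28] = d·G[:,28] = (00110010100000001011111101)·(00000000000000000000000100) mod 2 = 0+0+0+0+0+0+0+0+0+0+0+0+0+0+0+0+0+0+0+0+0+0+0+1+0+0 mod 2 = 1
  c[29] = d·G[:,29] = (00110010100000001011111101)·(00000000000000000000000010) mod 2 = 0+0+0+0+0+0+0+0+0+0+0+0+0+0+0+0+0+0+0+0+0+0+0+0+0+0 mod 2 = 0
  c[30] = d·G[:,30] = (00110010100000001011111101)·(00000000000000000000000001) mod 2 = 0+0+0+0+0+0+0+0+0+0+0+0+0+0+0+0+0+0+0+0+0+0+0+0+0+1 mod 2 = 1
Codeword = 1101011100101000000001011111101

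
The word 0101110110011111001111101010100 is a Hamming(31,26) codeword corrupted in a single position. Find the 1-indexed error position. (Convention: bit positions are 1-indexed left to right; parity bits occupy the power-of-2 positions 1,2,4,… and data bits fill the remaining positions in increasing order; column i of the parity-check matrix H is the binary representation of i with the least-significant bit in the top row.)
Syndrome s = H · r^T (mod 2), r = 0101110110011111001111101010100:
  s[0] = (1010101010101010101010101010101)·(0101110110011111001111101010100) mod 2 = 0+0+0+0+1+0+0+0+1+0+0+0+1+0+1+0+0+0+1+0+1+0+1+0+1+0+1+0+1+0+0 mod 2 = 0
  s[1] = (0110011001100110011001100110011)·(0101110110011111001111101010100) mod 2 = 0+1+0+0+0+1+0+0+0+0+0+0+0+1+1+0+0+0+1+0+0+1+1+0+0+0+1+0+0+0+0 mod 2 = 0
  s[2] = (0001111000011110000111100001111)·(0101110110011111001111101010100) mod 2 = 0+0+0+1+1+1+0+0+0+0+0+1+1+1+1+0+0+0+0+1+1+1+1+0+0+0+0+0+1+0+0 mod 2 = 0
  s[3] = (0000000111111110000000011111111)·(0101110110011111001111101010100) mod 2 = 0+0+0+0+0+0+0+1+1+0+0+1+1+1+1+0+0+0+0+0+0+0+0+0+1+0+1+0+1+0+0 mod 2 = 1
  s[4] = (0000000000000001111111111111111)·(0101110110011111001111101010100) mod 2 = 0+0+0+0+0+0+0+0+0+0+0+0+0+0+0+1+0+0+1+1+1+1+1+0+1+0+1+0+1+0+0 mod 2 = 1
Syndrome = 00011
Column i of H is the binary representation of i, so the syndrome is the binary index of the flipped bit.
Read s = 00011 with s[0] as LSB: 0·2^0 + 0·2^1 + 0·2^2 + 1·2^3 + 1·2^4 = 24.
Error is at bit position 24.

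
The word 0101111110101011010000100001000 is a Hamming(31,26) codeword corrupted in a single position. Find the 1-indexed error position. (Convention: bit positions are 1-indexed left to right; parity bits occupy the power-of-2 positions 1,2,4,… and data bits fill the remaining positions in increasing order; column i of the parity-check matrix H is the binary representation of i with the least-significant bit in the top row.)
Syndrome s = H · r^T (mod 2), r = 0101111110101011010000100001000:
  s[0] = (1010101010101010101010101010101)·(0101111110101011010000100001000) mod 2 = 0+0+0+0+1+0+1+0+1+0+1+0+1+0+1+0+0+0+0+0+0+0+1+0+0+0+0+0+0+0+0 mod 2 = 1
  s[1] = (0110011001100110011001100110011)·(0101111110101011010000100001000) mod 2 = 0+1+0+0+0+1+1+0+0+0+1+0+0+0+1+0+0+1+0+0+0+0+1+0+0+0+0+0+0+0+0 mod 2 = 1
  s[2] = (0001111000011110000111100001111)·(0101111110101011010000100001000) mod 2 = 0+0+0+1+1+1+1+0+0+0+0+0+1+0+1+0+0+0+0+0+0+0+1+0+0+0+0+1+0+0+0 mod 2 = 0
  s[3] = (0000000111111110000000011111111)·(0101111110101011010000100001000) mod 2 = 0+0+0+0+0+0+0+1+1+0+1+0+1+0+1+0+0+0+0+0+0+0+0+0+0+0+0+1+0+0+0 mod 2 = 0
  s[4] = (0000000000000001111111111111111)·(0101111110101011010000100001000) mod 2 = 0+0+0+0+0+0+0+0+0+0+0+0+0+0+0+1+0+1+0+0+0+0+1+0+0+0+0+1+0+0+0 mod 2 = 0
Syndrome = 11000
Column i of H is the binary representation of i, so the syndrome is the binary index of the flipped bit.
Read s = 11000 with s[0] as LSB: 1·2^0 + 1·2^1 + 0·2^2 + 0·2^3 + 0·2^4 = 3.
Error is at bit position 3.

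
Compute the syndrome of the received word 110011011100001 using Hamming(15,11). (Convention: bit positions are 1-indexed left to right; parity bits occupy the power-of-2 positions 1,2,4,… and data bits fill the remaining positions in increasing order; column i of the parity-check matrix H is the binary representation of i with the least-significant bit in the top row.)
Syndrome s = H · r^T (mod 2), r = 110011011100001:
  s[0] = (101010101010101)·(110011011100001) mod 2 = 1+0+0+0+1+0+0+0+1+0+0+0+0+0+1 mod 2 = 0
  s[1] = (011001100110011)·(110011011100001) mod 2 = 0+1+0+0+0+1+0+0+0+1+0+0+0+0+1 mod 2 = 0
  s[2] = (000111100001111)·(110011011100001) mod 2 = 0+0+0+0+1+1+0+0+0+0+0+0+0+0+1 mod 2 = 1
  s[3] = (000000011111111)·(110011011100001) mod 2 = 0+0+0+0+0+0+0+1+1+1+0+0+0+0+1 mod 2 = 0
Syndrome = 0010
Non-zero syndrome: error at position 4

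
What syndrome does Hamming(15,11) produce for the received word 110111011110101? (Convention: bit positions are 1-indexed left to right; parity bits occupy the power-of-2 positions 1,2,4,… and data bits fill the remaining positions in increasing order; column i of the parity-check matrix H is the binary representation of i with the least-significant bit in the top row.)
Syndrome s = H · r^T (mod 2), r = 110111011110101:
  s[0] = (101010101010101)·(110111011110101) mod 2 = 1+0+0+0+1+0+0+0+1+0+1+0+1+0+1 mod 2 = 0
  s[1] = (011001100110011)·(110111011110101) mod 2 = 0+1+0+0+0+1+0+0+0+1+1+0+0+0+1 mod 2 = 1
  s[2] = (000111100001111)·(110111011110101) mod 2 = 0+0+0+1+1+1+0+0+0+0+0+0+1+0+1 mod 2 = 1
  s[3] = (000000011111111)·(110111011110101) mod 2 = 0+0+0+0+0+0+0+1+1+1+1+0+1+0+1 mod 2 = 0
Syndrome = 0110
Non-zero syndrome: error at position 6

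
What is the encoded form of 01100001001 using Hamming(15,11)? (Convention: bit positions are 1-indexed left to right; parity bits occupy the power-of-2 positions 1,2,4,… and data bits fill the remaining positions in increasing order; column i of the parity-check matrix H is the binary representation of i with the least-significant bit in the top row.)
Codeword c = d · G (mod 2), d = 01100001001:
  c[0] = d·G[:,0] = (01100001001)·(11011010101) mod 2 = 0+1+0+0+0+0+0+0+0+0+1 mod 2 = 0
  c[1] = d·G[:,1] = (01100001001)·(10110110011) mod 2 = 0+0+1+0+0+0+0+0+0+0+1 mod 2 = 0
  c[2] = d·G[:,2] = (01100001001)·(10000000000) mod 2 = 0+0+0+0+0+0+0+0+0+0+0 mod 2 = 0
  c[3] = d·G[:,3] = (01100001001)·(01110001111) mod 2 = 0+1+1+0+0+0+0+1+0+0+1 mod 2 = 0
  c[4] = d·G[:,4] = (01100001001)·(01000000000) mod 2 = 0+1+0+0+0+0+0+0+0+0+0 mod 2 = 1
  c[5] = d·G[:,5] = (01100001001)·(00100000000) mod 2 = 0+0+1+0+0+0+0+0+0+0+0 mod 2 = 1
  c[6] = d·G[:,6] = (01100001001)·(00010000000) mod 2 = 0+0+0+0+0+0+0+0+0+0+0 mod 2 = 0
  c[7] = d·G[:,7] = (01100001001)·(00001111111) mod 2 = 0+0+0+0+0+0+0+1+0+0+1 mod 2 = 0
  c[8] = d·G[:,8] = (01100001001)·(00001000000) mod 2 = 0+0+0+0+0+0+0+0+0+0+0 mod 2 = 0
  c[9] = d·G[:,9] = (01100001001)·(00000100000) mod 2 = 0+0+0+0+0+0+0+0+0+0+0 mod 2 = 0
  c[10] = d·G[:,10] = (01100001001)·(00000010000) mod 2 = 0+0+0+0+0+0+0+0+0+0+0 mod 2 = 0
  c[11] = d·G[:,11] = (01100001001)·(00000001000) mod 2 = 0+0+0+0+0+0+0+1+0+0+0 mod 2 = 1
  c[12] = d·G[:,12] = (01100001001)·(00000000100) mod 2 = 0+0+0+0+0+0+0+0+0+0+0 mod 2 = 0
  c[13] = d·G[:,13] = (01100001001)·(00000000010) mod 2 = 0+0+0+0+0+0+0+0+0+0+0 mod 2 = 0
  c[14] = d·G[:,14] = (01100001001)·(00000000001) mod 2 = 0+0+0+0+0+0+0+0+0+0+1 mod 2 = 1
Codeword = 000011000001001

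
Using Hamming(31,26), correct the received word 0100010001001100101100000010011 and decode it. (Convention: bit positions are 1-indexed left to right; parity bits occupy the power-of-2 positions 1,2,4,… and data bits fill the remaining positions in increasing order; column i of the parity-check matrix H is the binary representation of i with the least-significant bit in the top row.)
Syndrome s = H · r^T (mod 2), r = 0100010001001100101100000010011:
  s[0] = (1010101010101010101010101010101)·(0100010001001100101100000010011) mod 2 = 0+0+0+0+0+0+0+0+0+0+0+0+1+0+0+0+1+0+1+0+0+0+0+0+0+0+1+0+0+0+1 mod 2 = 1
  s[1] = (0110011001100110011001100110011)·(0100010001001100101100000010011) mod 2 = 0+1+0+0+0+1+0+0+0+1+0+0+0+1+0+0+0+0+1+0+0+0+0+0+0+0+1+0+0+1+1 mod 2 = 0
  s[2] = (0001111000011110000111100001111)·(0100010001001100101100000010011) mod 2 = 0+0+0+0+0+1+0+0+0+0+0+0+1+1+0+0+0+0+0+1+0+0+0+0+0+0+0+0+0+1+1 mod 2 = 0
  s[3] = (0000000111111110000000011111111)·(0100010001001100101100000010011) mod 2 = 0+0+0+0+0+0+0+0+0+1+0+0+1+1+0+0+0+0+0+0+0+0+0+0+0+0+1+0+0+1+1 mod 2 = 0
  s[4] = (0000000000000001111111111111111)·(0100010001001100101100000010011) mod 2 = 0+0+0+0+0+0+0+0+0+0+0+0+0+0+0+0+1+0+1+1+0+0+0+0+0+0+1+0+0+1+1 mod 2 = 0
Syndrome = 10000
Column 1 of H equals this syndrome → error at bit 1 (1-indexed).
Flip bit 1: 0100010001001100101100000010011 → 1100010001001100101100000010011
Extract data bits at positions {3,5,6,7,9,10,11,12,13,14,15,17,18,19,20,21,22,23,24,25,26,27,28,29,30,31}: 00100100110101100000010011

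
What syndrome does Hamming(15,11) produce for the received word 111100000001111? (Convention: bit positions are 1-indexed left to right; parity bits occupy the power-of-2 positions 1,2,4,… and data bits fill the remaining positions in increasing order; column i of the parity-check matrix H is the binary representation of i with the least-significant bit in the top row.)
Syndrome s = H · r^T (mod 2), r = 111100000001111:
  s[0] = (101010101010101)·(111100000001111) mod 2 = 1+0+1+0+0+0+0+0+0+0+0+0+1+0+1 mod 2 = 0
  s[1] = (011001100110011)·(111100000001111) mod 2 = 0+1+1+0+0+0+0+0+0+0+0+0+0+1+1 mod 2 = 0
  s[2] = (000111100001111)·(111100000001111) mod 2 = 0+0+0+1+0+0+0+0+0+0+0+1+1+1+1 mod 2 = 1
  s[3] = (000000011111111)·(111100000001111) mod 2 = 0+0+0+0+0+0+0+0+0+0+0+1+1+1+1 mod 2 = 0
Syndrome = 0010
Non-zero syndrome: error at position 4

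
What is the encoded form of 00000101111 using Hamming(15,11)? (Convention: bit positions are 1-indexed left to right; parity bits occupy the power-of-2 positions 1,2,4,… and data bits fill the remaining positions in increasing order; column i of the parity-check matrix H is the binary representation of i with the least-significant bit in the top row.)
Codeword c = d · G (mod 2), d = 00000101111:
  c[0] = d·G[:,0] = (00000101111)·(11011010101) mod 2 = 0+0+0+0+0+0+0+0+1+0+1 mod 2 = 0
  c[1] = d·G[:,1] = (00000101111)·(10110110011) mod 2 = 0+0+0+0+0+1+0+0+0+1+1 mod 2 = 1
  c[2] = d·G[:,2] = (00000101111)·(10000000000) mod 2 = 0+0+0+0+0+0+0+0+0+0+0 mod 2 = 0
  c[3] = d·G[:,3] = (00000101111)·(01110001111) mod 2 = 0+0+0+0+0+0+0+1+1+1+1 mod 2 = 0
  c[4] = d·G[:,4] = (00000101111)·(01000000000) mod 2 = 0+0+0+0+0+0+0+0+0+0+0 mod 2 = 0
  c[5] = d·G[:,5] = (00000101111)·(00100000000) mod 2 = 0+0+0+0+0+0+0+0+0+0+0 mod 2 = 0
  c[6] = d·G[:,6] = (00000101111)·(00010000000) mod 2 = 0+0+0+0+0+0+0+0+0+0+0 mod 2 = 0
  c[7] = d·G[:,7] = (00000101111)·(00001111111) mod 2 = 0+0+0+0+0+1+0+1+1+1+1 mod 2 = 1
  c[8] = d·G[:,8] = (00000101111)·(00001000000) mod 2 = 0+0+0+0+0+0+0+0+0+0+0 mod 2 = 0
  c[9] = d·G[:,9] = (00000101111)·(00000100000) mod 2 = 0+0+0+0+0+1+0+0+0+0+0 mod 2 = 1
  c[10] = d·G[:,10] = (00000101111)·(00000010000) mod 2 = 0+0+0+0+0+0+0+0+0+0+0 mod 2 = 0
  c[11] = d·G[:,11] = (00000101111)·(00000001000) mod 2 = 0+0+0+0+0+0+0+1+0+0+0 mod 2 = 1
  c[12] = d·G[:,12] = (00000101111)·(00000000100) mod 2 = 0+0+0+0+0+0+0+0+1+0+0 mod 2 = 1
  c[13] = d·G[:,13] = (00000101111)·(00000000010) mod 2 = 0+0+0+0+0+0+0+0+0+1+0 mod 2 = 1
  c[14] = d·G[:,14] = (00000101111)·(00000000001) mod 2 = 0+0+0+0+0+0+0+0+0+0+1 mod 2 = 1
Codeword = 010000010101111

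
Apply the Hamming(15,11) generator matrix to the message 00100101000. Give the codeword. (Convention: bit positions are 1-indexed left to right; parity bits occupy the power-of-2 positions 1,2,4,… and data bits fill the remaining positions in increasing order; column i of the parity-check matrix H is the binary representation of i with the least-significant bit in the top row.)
Codeword c = d · G (mod 2), d = 00100101000:
  c[0] = d·G[:,0] = (00100101000)·(11011010101) mod 2 = 0+0+0+0+0+0+0+0+0+0+0 mod 2 = 0
  c[1] = d·G[:,1] = (00100101000)·(10110110011) mod 2 = 0+0+1+0+0+1+0+0+0+0+0 mod 2 = 0
  c[2] = d·G[:,2] = (00100101000)·(10000000000) mod 2 = 0+0+0+0+0+0+0+0+0+0+0 mod 2 = 0
  c[3] = d·G[:,3] = (00100101000)·(01110001111) mod 2 = 0+0+1+0+0+0+0+1+0+0+0 mod 2 = 0
  c[4] = d·G[:,4] = (00100101000)·(01000000000) mod 2 = 0+0+0+0+0+0+0+0+0+0+0 mod 2 = 0
  c[5] = d·G[:,5] = (00100101000)·(00100000000) mod 2 = 0+0+1+0+0+0+0+0+0+0+0 mod 2 = 1
  c[6] = d·G[:,6] = (00100101000)·(00010000000) mod 2 = 0+0+0+0+0+0+0+0+0+0+0 mod 2 = 0
  c[7] = d·G[:,7] = (00100101000)·(00001111111) mod 2 = 0+0+0+0+0+1+0+1+0+0+0 mod 2 = 0
  c[8] = d·G[:,8] = (00100101000)·(00001000000) mod 2 = 0+0+0+0+0+0+0+0+0+0+0 mod 2 = 0
  c[9] = d·G[:,9] = (00100101000)·(00000100000) mod 2 = 0+0+0+0+0+1+0+0+0+0+0 mod 2 = 1
  c[10] = d·G[:,10] = (00100101000)·(00000010000) mod 2 = 0+0+0+0+0+0+0+0+0+0+0 mod 2 = 0
  c[11] = d·G[:,11] = (00100101000)·(00000001000) mod 2 = 0+0+0+0+0+0+0+1+0+0+0 mod 2 = 1
  c[12] = d·G[:,12] = (00100101000)·(00000000100) mod 2 = 0+0+0+0+0+0+0+0+0+0+0 mod 2 = 0
  c[13] = d·G[:,13] = (00100101000)·(00000000010) mod 2 = 0+0+0+0+0+0+0+0+0+0+0 mod 2 = 0
  c[14] = d·G[:,14] = (00100101000)·(00000000001) mod 2 = 0+0+0+0+0+0+0+0+0+0+0 mod 2 = 0
Codeword = 000001000101000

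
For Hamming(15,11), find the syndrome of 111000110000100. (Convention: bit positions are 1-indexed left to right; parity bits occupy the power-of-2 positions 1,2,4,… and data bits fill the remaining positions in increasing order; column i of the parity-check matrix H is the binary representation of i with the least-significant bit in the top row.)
Syndrome s = H · r^T (mod 2), r = 111000110000100:
  s[0] = (101010101010101)·(111000110000100) mod 2 = 1+0+1+0+0+0+1+0+0+0+0+0+1+0+0 mod 2 = 0
  s[1] = (011001100110011)·(111000110000100) mod 2 = 0+1+1+0+0+0+1+0+0+0+0+0+0+0+0 mod 2 = 1
  s[2] = (000111100001111)·(111000110000100) mod 2 = 0+0+0+0+0+0+1+0+0+0+0+0+1+0+0 mod 2 = 0
  s[3] = (000000011111111)·(111000110000100) mod 2 = 0+0+0+0+0+0+0+1+0+0+0+0+1+0+0 mod 2 = 0
Syndrome = 0100
Non-zero syndrome: error at position 2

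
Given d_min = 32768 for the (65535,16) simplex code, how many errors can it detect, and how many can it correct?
Detection only: up to d_min − 1 = 32767 errors.
Correction: up to ⌊(d_min − 1)/2⌋ = ⌊32767/2⌋ = 16383 errors.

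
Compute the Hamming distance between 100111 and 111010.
XOR = 011101, count of 1s = 4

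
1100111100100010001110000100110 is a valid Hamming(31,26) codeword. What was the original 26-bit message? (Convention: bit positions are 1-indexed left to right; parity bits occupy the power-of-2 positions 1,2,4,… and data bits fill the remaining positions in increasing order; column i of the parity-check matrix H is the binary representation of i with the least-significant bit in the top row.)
Parity bits occupy power-of-2 positions; data bits are at positions {3,5,6,7,9,10,11,12,13,14,15,17,18,19,20,21,22,23,24,25,26,27,28,29,30,31} (1-indexed).
Extract: c[3]=0 c[5]=1 c[6]=1 c[7]=1 c[9]=0 c[10]=0 c[11]=1 c[12]=0 c[13]=0 c[14]=0 c[15]=1 c[17]=0 c[18]=0 c[19]=1 c[20]=1 c[21]=1 c[22]=0 c[23]=0 c[24]=0 c[25]=0 c[26]=1 c[27]=0 c[28]=0 c[29]=1 c[30]=1 c[31]=0
Data = 01110010001001110000100110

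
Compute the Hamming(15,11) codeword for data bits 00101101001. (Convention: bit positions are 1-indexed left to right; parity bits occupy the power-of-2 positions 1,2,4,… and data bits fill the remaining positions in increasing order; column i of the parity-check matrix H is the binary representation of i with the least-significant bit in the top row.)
Codeword c = d · G (mod 2), d = 00101101001:
  c[0] = d·G[:,0] = (00101101001)·(11011010101) mod 2 = 0+0+0+0+1+0+0+0+0+0+1 mod 2 = 0
  c[1] = d·G[:,1] = (00101101001)·(10110110011) mod 2 = 0+0+1+0+0+1+0+0+0+0+1 mod 2 = 1
  c[2] = d·G[:,2] = (00101101001)·(10000000000) mod 2 = 0+0+0+0+0+0+0+0+0+0+0 mod 2 = 0
  c[3] = d·G[:,3] = (00101101001)·(01110001111) mod 2 = 0+0+1+0+0+0+0+1+0+0+1 mod 2 = 1
  c[4] = d·G[:,4] = (00101101001)·(01000000000) mod 2 = 0+0+0+0+0+0+0+0+0+0+0 mod 2 = 0
  c[5] = d·G[:,5] = (00101101001)·(00100000000) mod 2 = 0+0+1+0+0+0+0+0+0+0+0 mod 2 = 1
  c[6] = d·G[:,6] = (00101101001)·(00010000000) mod 2 = 0+0+0+0+0+0+0+0+0+0+0 mod 2 = 0
  c[7] = d·G[:,7] = (00101101001)·(00001111111) mod 2 = 0+0+0+0+1+1+0+1+0+0+1 mod 2 = 0
  c[8] = d·G[:,8] = (00101101001)·(00001000000) mod 2 = 0+0+0+0+1+0+0+0+0+0+0 mod 2 = 1
  c[9] = d·G[:,9] = (00101101001)·(00000100000) mod 2 = 0+0+0+0+0+1+0+0+0+0+0 mod 2 = 1
  c[10] = d·G[:,10] = (00101101001)·(00000010000) mod 2 = 0+0+0+0+0+0+0+0+0+0+0 mod 2 = 0
  c[11] = d·G[:,11] = (00101101001)·(00000001000) mod 2 = 0+0+0+0+0+0+0+1+0+0+0 mod 2 = 1
  c[12] = d·G[:,12] = (00101101001)·(00000000100) mod 2 = 0+0+0+0+0+0+0+0+0+0+0 mod 2 = 0
  c[13] = d·G[:,13] = (00101101001)·(00000000010) mod 2 = 0+0+0+0+0+0+0+0+0+0+0 mod 2 = 0
  c[14] = d·G[:,14] = (00101101001)·(00000000001) mod 2 = 0+0+0+0+0+0+0+0+0+0+1 mod 2 = 1
Codeword = 010101001101001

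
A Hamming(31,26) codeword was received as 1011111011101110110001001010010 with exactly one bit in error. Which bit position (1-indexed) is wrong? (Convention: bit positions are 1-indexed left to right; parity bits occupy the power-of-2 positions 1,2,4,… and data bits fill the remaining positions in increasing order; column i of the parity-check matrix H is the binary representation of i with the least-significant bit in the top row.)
Syndrome s = H · r^T (mod 2), r = 1011111011101110110001001010010:
  s[0] = (1010101010101010101010101010101)·(1011111011101110110001001010010) mod 2 = 1+0+1+0+1+0+1+0+1+0+1+0+1+0+1+0+1+0+0+0+0+0+0+0+1+0+1+0+0+0+0 mod 2 = 1
  s[1] = (0110011001100110011001100110011)·(1011111011101110110001001010010) mod 2 = 0+0+1+0+0+1+1+0+0+1+1+0+0+1+1+0+0+1+0+0+0+1+0+0+0+0+1+0+0+1+0 mod 2 = 1
  s[2] = (0001111000011110000111100001111)·(1011111011101110110001001010010) mod 2 = 0+0+0+1+1+1+1+0+0+0+0+0+1+1+1+0+0+0+0+0+0+1+0+0+0+0+0+0+0+1+0 mod 2 = 1
  s[3] = (0000000111111110000000011111111)·(1011111011101110110001001010010) mod 2 = 0+0+0+0+0+0+0+0+1+1+1+0+1+1+1+0+0+0+0+0+0+0+0+0+1+0+1+0+0+1+0 mod 2 = 1
  s[4] = (0000000000000001111111111111111)·(1011111011101110110001001010010) mod 2 = 0+0+0+0+0+0+0+0+0+0+0+0+0+0+0+0+1+1+0+0+0+1+0+0+1+0+1+0+0+1+0 mod 2 = 0
Syndrome = 11110
Column i of H is the binary representation of i, so the syndrome is the binary index of the flipped bit.
Read s = 11110 with s[0] as LSB: 1·2^0 + 1·2^1 + 1·2^2 + 1·2^3 + 0·2^4 = 15.
Error is at bit position 15.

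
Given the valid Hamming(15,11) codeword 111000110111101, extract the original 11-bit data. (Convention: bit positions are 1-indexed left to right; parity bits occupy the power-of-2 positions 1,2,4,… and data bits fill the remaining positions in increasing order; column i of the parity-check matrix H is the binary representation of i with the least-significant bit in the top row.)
Parity bits occupy power-of-2 positions; data bits are at positions {3,5,6,7,9,10,11,12,13,14,15} (1-indexed).
Extract: c[3]=1 c[5]=0 c[6]=0 c[7]=1 c[9]=0 c[10]=1 c[11]=1 c[12]=1 c[13]=1 c[14]=0 c[15]=1
Data = 10010111101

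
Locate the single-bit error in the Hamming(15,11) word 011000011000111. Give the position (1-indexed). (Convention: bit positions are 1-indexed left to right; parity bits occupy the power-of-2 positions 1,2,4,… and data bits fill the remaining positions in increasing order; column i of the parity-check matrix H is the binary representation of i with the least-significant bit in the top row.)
Syndrome s = H · r^T (mod 2), r = 011000011000111:
  s[0] = (101010101010101)·(011000011000111) mod 2 = 0+0+1+0+0+0+0+0+1+0+0+0+1+0+1 mod 2 = 0
  s[1] = (011001100110011)·(011000011000111) mod 2 = 0+1+1+0+0+0+0+0+0+0+0+0+0+1+1 mod 2 = 0
  s[2] = (000111100001111)·(011000011000111) mod 2 = 0+0+0+0+0+0+0+0+0+0+0+0+1+1+1 mod 2 = 1
  s[3] = (000000011111111)·(011000011000111) mod 2 = 0+0+0+0+0+0+0+1+1+0+0+0+1+1+1 mod 2 = 1
Syndrome = 0011
Column i of H is the binary representation of i, so the syndrome is the binary index of the flipped bit.
Read s = 0011 with s[0] as LSB: 0·2^0 + 0·2^1 + 1·2^2 + 1·2^3 = 12.
Error is at bit position 12.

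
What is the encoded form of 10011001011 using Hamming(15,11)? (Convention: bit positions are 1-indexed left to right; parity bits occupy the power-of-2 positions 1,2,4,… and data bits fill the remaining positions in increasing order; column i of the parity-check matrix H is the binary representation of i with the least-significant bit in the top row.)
Codeword c = d · G (mod 2), d = 10011001011:
  c[0] = d·G[:,0] = (10011001011)·(11011010101) mod 2 = 1+0+0+1+1+0+0+0+0+0+1 mod 2 = 0
  c[1] = d·G[:,1] = (10011001011)·(10110110011) mod 2 = 1+0+0+1+0+0+0+0+0+1+1 mod 2 = 0
  c[2] = d·G[:,2] = (10011001011)·(10000000000) mod 2 = 1+0+0+0+0+0+0+0+0+0+0 mod 2 = 1
  c[3] = d·G[:,3] = (10011001011)·(01110001111) mod 2 = 0+0+0+1+0+0+0+1+0+1+1 mod 2 = 0
  c[4] = d·G[:,4] = (10011001011)·(01000000000) mod 2 = 0+0+0+0+0+0+0+0+0+0+0 mod 2 = 0
  c[5] = d·G[:,5] = (10011001011)·(00100000000) mod 2 = 0+0+0+0+0+0+0+0+0+0+0 mod 2 = 0
  c[6] = d·G[:,6] = (10011001011)·(00010000000) mod 2 = 0+0+0+1+0+0+0+0+0+0+0 mod 2 = 1
  c[7] = d·G[:,7] = (10011001011)·(00001111111) mod 2 = 0+0+0+0+1+0+0+1+0+1+1 mod 2 = 0
  c[8] = d·G[:,8] = (10011001011)·(00001000000) mod 2 = 0+0+0+0+1+0+0+0+0+0+0 mod 2 = 1
  c[9] = d·G[:,9] = (10011001011)·(00000100000) mod 2 = 0+0+0+0+0+0+0+0+0+0+0 mod 2 = 0
  c[10] = d·G[:,10] = (10011001011)·(00000010000) mod 2 = 0+0+0+0+0+0+0+0+0+0+0 mod 2 = 0
  c[11] = d·G[:,11] = (10011001011)·(00000001000) mod 2 = 0+0+0+0+0+0+0+1+0+0+0 mod 2 = 1
  c[12] = d·G[:,12] = (10011001011)·(00000000100) mod 2 = 0+0+0+0+0+0+0+0+0+0+0 mod 2 = 0
  c[13] = d·G[:,13] = (10011001011)·(00000000010) mod 2 = 0+0+0+0+0+0+0+0+0+1+0 mod 2 = 1
  c[14] = d·G[:,14] = (10011001011)·(00000000001) mod 2 = 0+0+0+0+0+0+0+0+0+0+1 mod 2 = 1
Codeword = 001000101001011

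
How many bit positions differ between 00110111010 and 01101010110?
XOR = 01011101100, count of 1s = 6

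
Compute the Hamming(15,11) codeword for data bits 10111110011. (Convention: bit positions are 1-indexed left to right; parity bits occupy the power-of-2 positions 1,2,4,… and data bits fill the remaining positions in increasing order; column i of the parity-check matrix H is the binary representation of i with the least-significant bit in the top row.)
Codeword c = d · G (mod 2), d = 10111110011:
  c[0] = d·G[:,0] = (10111110011)·(11011010101) mod 2 = 1+0+0+1+1+0+1+0+0+0+1 mod 2 = 1
  c[1] = d·G[:,1] = (10111110011)·(10110110011) mod 2 = 1+0+1+1+0+1+1+0+0+1+1 mod 2 = 1
  c[2] = d·G[:,2] = (10111110011)·(10000000000) mod 2 = 1+0+0+0+0+0+0+0+0+0+0 mod 2 = 1
  c[3] = d·G[:,3] = (10111110011)·(01110001111) mod 2 = 0+0+1+1+0+0+0+0+0+1+1 mod 2 = 0
  c[4] = d·G[:,4] = (10111110011)·(01000000000) mod 2 = 0+0+0+0+0+0+0+0+0+0+0 mod 2 = 0
  c[5] = d·G[:,5] = (10111110011)·(00100000000) mod 2 = 0+0+1+0+0+0+0+0+0+0+0 mod 2 = 1
  c[6] = d·G[:,6] = (10111110011)·(00010000000) mod 2 = 0+0+0+1+0+0+0+0+0+0+0 mod 2 = 1
  c[7] = d·G[:,7] = (10111110011)·(00001111111) mod 2 = 0+0+0+0+1+1+1+0+0+1+1 mod 2 = 1
  c[8] = d·G[:,8] = (10111110011)·(00001000000) mod 2 = 0+0+0+0+1+0+0+0+0+0+0 mod 2 = 1
  c[9] = d·G[:,9] = (10111110011)·(00000100000) mod 2 = 0+0+0+0+0+1+0+0+0+0+0 mod 2 = 1
  c[10] = d·G[:,10] = (10111110011)·(00000010000) mod 2 = 0+0+0+0+0+0+1+0+0+0+0 mod 2 = 1
  c[11] = d·G[:,11] = (10111110011)·(00000001000) mod 2 = 0+0+0+0+0+0+0+0+0+0+0 mod 2 = 0
  c[12] = d·G[:,12] = (10111110011)·(00000000100) mod 2 = 0+0+0+0+0+0+0+0+0+0+0 mod 2 = 0
  c[13] = d·G[:,13] = (10111110011)·(00000000010) mod 2 = 0+0+0+0+0+0+0+0+0+1+0 mod 2 = 1
  c[14] = d·G[:,14] = (10111110011)·(00000000001) mod 2 = 0+0+0+0+0+0+0+0+0+0+1 mod 2 = 1
Codeword = 111001111110011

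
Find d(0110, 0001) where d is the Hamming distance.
XOR = 0111, count of 1s = 3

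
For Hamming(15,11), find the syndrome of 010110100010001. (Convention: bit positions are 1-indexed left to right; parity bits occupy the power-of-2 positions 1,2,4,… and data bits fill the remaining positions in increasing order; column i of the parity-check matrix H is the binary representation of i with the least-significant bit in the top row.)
Syndrome s = H · r^T (mod 2), r = 010110100010001:
  s[0] = (101010101010101)·(010110100010001) mod 2 = 0+0+0+0+1+0+1+0+0+0+1+0+0+0+1 mod 2 = 0
  s[1] = (011001100110011)·(010110100010001) mod 2 = 0+1+0+0+0+0+1+0+0+0+1+0+0+0+1 mod 2 = 0
  s[2] = (000111100001111)·(010110100010001) mod 2 = 0+0+0+1+1+0+1+0+0+0+0+0+0+0+1 mod 2 = 0
  s[3] = (000000011111111)·(010110100010001) mod 2 = 0+0+0+0+0+0+0+0+0+0+1+0+0+0+1 mod 2 = 0
Syndrome = 0000
s = 0: no error detected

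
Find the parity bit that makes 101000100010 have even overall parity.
Sum of data bits: 1+0+1+0+0+0+1+0+0+0+1+0 = 4.
4 mod 2 = 0, so parity bit = 0.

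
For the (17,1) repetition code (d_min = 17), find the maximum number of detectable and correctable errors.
Detection only: up to d_min − 1 = 16 errors.
Correction: up to ⌊(d_min − 1)/2⌋ = ⌊16/2⌋ = 8 errors.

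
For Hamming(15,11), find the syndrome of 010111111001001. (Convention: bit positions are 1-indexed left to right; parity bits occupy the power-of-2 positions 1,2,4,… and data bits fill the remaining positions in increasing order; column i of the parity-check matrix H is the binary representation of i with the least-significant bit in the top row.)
Syndrome s = H · r^T (mod 2), r = 010111111001001:
  s[0] = (101010101010101)·(010111111001001) mod 2 = 0+0+0+0+1+0+1+0+1+0+0+0+0+0+1 mod 2 = 0
  s[1] = (011001100110011)·(010111111001001) mod 2 = 0+1+0+0+0+1+1+0+0+0+0+0+0+0+1 mod 2 = 0
  s[2] = (000111100001111)·(010111111001001) mod 2 = 0+0+0+1+1+1+1+0+0+0+0+1+0+0+1 mod 2 = 0
  s[3] = (000000011111111)·(010111111001001) mod 2 = 0+0+0+0+0+0+0+1+1+0+0+1+0+0+1 mod 2 = 0
Syndrome = 0000
s = 0: no error detected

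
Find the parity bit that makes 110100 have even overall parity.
Sum of data bits: 1+1+0+1+0+0 = 3.
3 mod 2 = 1, so parity bit = 1.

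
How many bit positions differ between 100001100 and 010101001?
XOR = 110100101, count of 1s = 5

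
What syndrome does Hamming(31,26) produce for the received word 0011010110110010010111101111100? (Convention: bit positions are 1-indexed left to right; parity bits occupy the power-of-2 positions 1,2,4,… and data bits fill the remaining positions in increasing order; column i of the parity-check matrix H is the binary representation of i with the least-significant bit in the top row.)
Syndrome s = H · r^T (mod 2), r = 0011010110110010010111101111100:
  s[0] = (1010101010101010101010101010101)·(0011010110110010010111101111100) mod 2 = 0+0+1+0+0+0+0+0+1+0+1+0+0+0+1+0+0+0+0+0+1+0+1+0+1+0+1+0+1+0+0 mod 2 = 1
  s[1] = (0110011001100110011001100110011)·(0011010110110010010111101111100) mod 2 = 0+0+1+0+0+1+0+0+0+0+1+0+0+0+1+0+0+1+0+0+0+1+1+0+0+1+1+0+0+0+0 mod 2 = 1
  s[2] = (0001111000011110000111100001111)·(0011010110110010010111101111100) mod 2 = 0+0+0+1+0+1+0+0+0+0+0+1+0+0+1+0+0+0+0+1+1+1+1+0+0+0+0+1+1+0+0 mod 2 = 0
  s[3] = (0000000111111110000000011111111)·(0011010110110010010111101111100) mod 2 = 0+0+0+0+0+0+0+1+1+0+1+1+0+0+1+0+0+0+0+0+0+0+0+0+1+1+1+1+1+0+0 mod 2 = 0
  s[4] = (0000000000000001111111111111111)·(0011010110110010010111101111100) mod 2 = 0+0+0+0+0+0+0+0+0+0+0+0+0+0+0+0+0+1+0+1+1+1+1+0+1+1+1+1+1+0+0 mod 2 = 0
Syndrome = 11000
Non-zero syndrome: error at position 3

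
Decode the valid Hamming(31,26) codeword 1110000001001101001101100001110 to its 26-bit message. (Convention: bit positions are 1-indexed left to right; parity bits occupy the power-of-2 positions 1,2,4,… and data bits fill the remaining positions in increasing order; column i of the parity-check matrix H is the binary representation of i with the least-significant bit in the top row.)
Parity bits occupy power-of-2 positions; data bits are at positions {3,5,6,7,9,10,11,12,13,14,15,17,18,19,20,21,22,23,24,25,26,27,28,29,30,31} (1-indexed).
Extract: c[3]=1 c[5]=0 c[6]=0 c[7]=0 c[9]=0 c[10]=1 c[11]=0 c[12]=0 c[13]=1 c[14]=1 c[15]=0 c[17]=0 c[18]=0 c[19]=1 c[20]=1 c[21]=0 c[22]=1 c[23]=1 c[24]=0 c[25]=0 c[26]=0 c[27]=0 c[28]=1 c[29]=1 c[30]=1 c[31]=0
Data = 10000100110001101100001110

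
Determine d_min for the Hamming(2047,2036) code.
d_min = 3 (every single-error-correcting Hamming code has d_min = 3).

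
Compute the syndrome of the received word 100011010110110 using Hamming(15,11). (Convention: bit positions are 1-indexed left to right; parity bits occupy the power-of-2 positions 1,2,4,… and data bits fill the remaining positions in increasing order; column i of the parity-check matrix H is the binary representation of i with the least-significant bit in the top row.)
Syndrome s = H · r^T (mod 2), r = 100011010110110:
  s[0] = (101010101010101)·(100011010110110) mod 2 = 1+0+0+0+1+0+0+0+0+0+1+0+1+0+0 mod 2 = 0
  s[1] = (011001100110011)·(100011010110110) mod 2 = 0+0+0+0+0+1+0+0+0+1+1+0+0+1+0 mod 2 = 0
  s[2] = (000111100001111)·(100011010110110) mod 2 = 0+0+0+0+1+1+0+0+0+0+0+0+1+1+0 mod 2 = 0
  s[3] = (000000011111111)·(100011010110110) mod 2 = 0+0+0+0+0+0+0+1+0+1+1+0+1+1+0 mod 2 = 1
Syndrome = 0001
Non-zero syndrome: error at position 8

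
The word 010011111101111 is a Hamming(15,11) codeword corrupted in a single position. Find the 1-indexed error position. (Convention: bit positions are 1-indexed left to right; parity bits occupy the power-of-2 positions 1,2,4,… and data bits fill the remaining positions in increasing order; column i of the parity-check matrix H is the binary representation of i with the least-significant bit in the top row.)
Syndrome s = H · r^T (mod 2), r = 010011111101111:
  s[0] = (101010101010101)·(010011111101111) mod 2 = 0+0+0+0+1+0+1+0+1+0+0+0+1+0+1 mod 2 = 1
  s[1] = (011001100110011)·(010011111101111) mod 2 = 0+1+0+0+0+1+1+0+0+1+0+0+0+1+1 mod 2 = 0
  s[2] = (000111100001111)·(010011111101111) mod 2 = 0+0+0+0+1+1+1+0+0+0+0+1+1+1+1 mod 2 = 1
  s[3] = (000000011111111)·(010011111101111) mod 2 = 0+0+0+0+0+0+0+1+1+1+0+1+1+1+1 mod 2 = 1
Syndrome = 1011
Column i of H is the binary representation of i, so the syndrome is the binary index of the flipped bit.
Read s = 1011 with s[0] as LSB: 1·2^0 + 0·2^1 + 1·2^2 + 1·2^3 = 13.
Error is at bit position 13.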